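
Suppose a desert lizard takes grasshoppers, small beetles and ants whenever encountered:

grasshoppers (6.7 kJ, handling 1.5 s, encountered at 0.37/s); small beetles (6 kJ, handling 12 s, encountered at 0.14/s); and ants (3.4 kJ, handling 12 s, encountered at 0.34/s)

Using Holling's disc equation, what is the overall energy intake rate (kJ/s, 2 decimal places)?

0.61 kJ/s

R = Σλ_iE_i / (1 + Σλ_ih_i)
Numerator: 0.37×6.7 + 0.14×6 + 0.34×3.4 = 4.475
Denominator: 1 + 0.37×1.5 + 0.14×12 + 0.34×12 = 7.315
R = 4.475/7.315 = 0.6118 kJ/s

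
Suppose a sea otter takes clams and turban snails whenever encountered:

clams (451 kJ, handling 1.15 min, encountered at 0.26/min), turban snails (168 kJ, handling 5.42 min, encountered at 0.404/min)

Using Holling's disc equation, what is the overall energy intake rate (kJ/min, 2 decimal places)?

R = (0.26×451 + 0.404×168) / (1 + 0.26×1.15 + 0.404×5.42) = 185.1/3.489 = 53.07 kJ/min.

53.07 kJ/min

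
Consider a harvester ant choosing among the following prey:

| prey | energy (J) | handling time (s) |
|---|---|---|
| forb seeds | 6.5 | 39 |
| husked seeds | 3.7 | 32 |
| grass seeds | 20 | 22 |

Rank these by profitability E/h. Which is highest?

In descending order of E/h:
grass seeds: 20/22 = 0.909 J/s
forb seeds: 6.5/39 = 0.167 J/s
husked seeds: 3.7/32 = 0.116 J/s

grass seeds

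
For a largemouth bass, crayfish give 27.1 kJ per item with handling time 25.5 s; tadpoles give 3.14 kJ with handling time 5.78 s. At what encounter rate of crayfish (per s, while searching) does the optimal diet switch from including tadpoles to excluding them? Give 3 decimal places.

0.041 per s

The zero-one rule: include tadpoles iff E₂/h₂ > λE₁/(1+λh₁). Equality gives the switch point.
λE₁h₂ = E₂ + λE₂h₁ ⇒ λ = E₂/(E₁h₂ − E₂h₁) = 3.14/(156.6 − 80.07) = 0.04101 per s.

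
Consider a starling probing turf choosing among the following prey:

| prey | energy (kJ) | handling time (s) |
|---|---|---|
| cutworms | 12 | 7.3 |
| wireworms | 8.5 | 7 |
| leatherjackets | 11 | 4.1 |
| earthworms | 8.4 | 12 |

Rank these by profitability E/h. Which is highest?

leatherjackets

In descending order of E/h:
leatherjackets: 11/4.1 = 2.68 kJ/s
cutworms: 12/7.3 = 1.64 kJ/s
wireworms: 8.5/7 = 1.21 kJ/s
earthworms: 8.4/12 = 0.7 kJ/s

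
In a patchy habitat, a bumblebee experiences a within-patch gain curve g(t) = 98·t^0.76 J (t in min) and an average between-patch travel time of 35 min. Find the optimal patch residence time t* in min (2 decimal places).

Optimal t* satisfies g'(t*) = g(t*)/(T + t*).
g'(t) = 0.76·98·t^-0.24. Setting 0.76·98·t^-0.24 = 98·t^0.76/(35+t) gives 0.76(35+t) = t, so 0.24·t = 0.76×35.
t* = 0.76×35/0.24 = 110.8 min.

110.83 min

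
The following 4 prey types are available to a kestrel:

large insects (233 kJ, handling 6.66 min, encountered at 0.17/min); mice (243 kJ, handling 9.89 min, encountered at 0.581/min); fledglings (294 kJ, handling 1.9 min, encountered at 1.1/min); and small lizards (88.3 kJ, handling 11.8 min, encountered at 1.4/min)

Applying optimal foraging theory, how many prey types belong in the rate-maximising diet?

Profitabilities (E/h, kJ/min): fledglings 155, large insects 35, mice 24.6, small lizards 7.48. Add prey in this order while the next type's profitability exceeds the intake rate on those already taken.
Rate on top 1: 104.7. large insects: 35 < 104.7 → exclude; stop.
Optimal diet: fledglings — 1 of 4 types.

1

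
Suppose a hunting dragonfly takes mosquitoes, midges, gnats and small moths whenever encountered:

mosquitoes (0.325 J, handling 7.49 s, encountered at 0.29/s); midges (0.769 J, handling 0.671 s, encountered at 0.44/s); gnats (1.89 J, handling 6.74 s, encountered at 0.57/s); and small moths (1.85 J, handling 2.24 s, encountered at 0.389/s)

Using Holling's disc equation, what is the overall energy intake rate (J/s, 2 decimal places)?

R = Σλ_iE_i / (1 + Σλ_ih_i)
Numerator: 0.29×0.325 + 0.44×0.769 + 0.57×1.89 + 0.389×1.85 = 2.23
Denominator: 1 + 0.29×7.49 + 0.44×0.671 + 0.57×6.74 + 0.389×2.24 = 8.18
R = 2.23/8.18 = 0.2725 J/s

0.27 J/s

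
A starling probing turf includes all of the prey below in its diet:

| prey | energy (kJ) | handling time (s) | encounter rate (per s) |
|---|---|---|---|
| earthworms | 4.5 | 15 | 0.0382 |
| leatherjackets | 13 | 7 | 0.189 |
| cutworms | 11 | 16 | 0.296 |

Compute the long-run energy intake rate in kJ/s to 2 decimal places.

Energy encountered per unit search time: 0.0382×4.5 + 0.189×13 + 0.296×11 = 5.885 kJ/s.
Handling time per unit search time: 0.0382×15 + 0.189×7 + 0.296×16 = 6.632.
Rate = 5.885/(1 + 6.632) = 0.7711 kJ/s.

0.77 kJ/s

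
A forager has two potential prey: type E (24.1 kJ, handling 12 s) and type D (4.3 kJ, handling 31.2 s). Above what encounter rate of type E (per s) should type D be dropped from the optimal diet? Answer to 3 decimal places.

Drop type D once their profitability E₂/h₂ falls below the rate achievable on type E alone: E₂/h₂ = λE₁/(1 + λh₁).
Solve for λ: λE₁h₂ = E₂(1 + λh₁) → λ(E₁h₂ − E₂h₁) = E₂ → λ = E₂/(E₁h₂ − E₂h₁).
λ = 4.3/(24.1×31.2 − 4.3×12) = 4.3/700.3 = 0.00614 per s.

0.006 per s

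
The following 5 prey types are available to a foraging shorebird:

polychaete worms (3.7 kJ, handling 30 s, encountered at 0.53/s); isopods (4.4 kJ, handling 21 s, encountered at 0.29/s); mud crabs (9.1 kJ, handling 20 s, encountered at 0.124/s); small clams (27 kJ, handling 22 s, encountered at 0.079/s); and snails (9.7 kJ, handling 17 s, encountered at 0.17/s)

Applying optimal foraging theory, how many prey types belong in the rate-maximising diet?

E/h in descending order: small clams 1.23, snails 0.571, mud crabs 0.455, isopods 0.21, polychaete worms 0.123 kJ/s. The optimal diet is the largest prefix of this list for which every included type satisfies E_i/h_i > R on the types above it.
Rate on top 1: 0.779. snails: 0.571 < 0.779 → exclude; stop.
Optimal diet: small clams — 1 of 5 types.

1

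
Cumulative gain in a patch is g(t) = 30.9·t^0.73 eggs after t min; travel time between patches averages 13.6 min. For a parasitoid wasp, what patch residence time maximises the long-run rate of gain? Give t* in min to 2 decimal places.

Optimal t* satisfies g'(t*) = g(t*)/(T + t*).
g'(t) = 0.73·30.9·t^-0.27. Setting 0.73·30.9·t^-0.27 = 30.9·t^0.73/(13.6+t) gives 0.73(13.6+t) = t, so 0.27·t = 0.73×13.6.
t* = 0.73×13.6/0.27 = 36.77 min.

36.77 min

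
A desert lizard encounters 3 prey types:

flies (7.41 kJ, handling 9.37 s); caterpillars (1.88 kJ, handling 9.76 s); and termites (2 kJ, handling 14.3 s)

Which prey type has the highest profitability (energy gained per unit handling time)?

flies

Profitability E/h (kJ/s): flies = 7.41/9.37 = 0.791, caterpillars = 1.88/9.76 = 0.193, termites = 2/14.3 = 0.14.
Ranked: flies > caterpillars > termites.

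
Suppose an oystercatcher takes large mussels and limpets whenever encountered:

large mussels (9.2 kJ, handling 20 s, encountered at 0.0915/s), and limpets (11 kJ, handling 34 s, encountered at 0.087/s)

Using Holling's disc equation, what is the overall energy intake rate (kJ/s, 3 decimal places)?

0.311 kJ/s

Energy encountered per unit search time: 0.0915×9.2 + 0.087×11 = 1.799 kJ/s.
Handling time per unit search time: 0.0915×20 + 0.087×34 = 4.788.
Rate = 1.799/(1 + 4.788) = 0.3108 kJ/s.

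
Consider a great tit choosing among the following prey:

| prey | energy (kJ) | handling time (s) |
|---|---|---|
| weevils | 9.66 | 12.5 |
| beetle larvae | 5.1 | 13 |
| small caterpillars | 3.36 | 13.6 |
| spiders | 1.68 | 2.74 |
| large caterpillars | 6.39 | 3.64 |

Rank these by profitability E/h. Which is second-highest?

Profitability E/h (kJ/s): weevils = 9.66/12.5 = 0.773, beetle larvae = 5.1/13 = 0.392, small caterpillars = 3.36/13.6 = 0.247, spiders = 1.68/2.74 = 0.613, large caterpillars = 6.39/3.64 = 1.76.
Ranked: large caterpillars > weevils > spiders > beetle larvae > small caterpillars.

weevils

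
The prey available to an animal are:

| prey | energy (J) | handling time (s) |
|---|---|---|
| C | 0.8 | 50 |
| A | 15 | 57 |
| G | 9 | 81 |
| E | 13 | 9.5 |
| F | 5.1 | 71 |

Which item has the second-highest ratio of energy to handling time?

In descending order of E/h:
E: 13/9.5 = 1.37 J/s
A: 15/57 = 0.263 J/s
G: 9/81 = 0.111 J/s
F: 5.1/71 = 0.0718 J/s
C: 0.8/50 = 0.016 J/s

A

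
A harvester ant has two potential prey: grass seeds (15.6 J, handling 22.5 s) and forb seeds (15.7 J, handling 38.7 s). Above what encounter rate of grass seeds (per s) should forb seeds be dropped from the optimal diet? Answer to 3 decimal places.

The zero-one rule: include forb seeds iff E₂/h₂ > λE₁/(1+λh₁). Equality gives the switch point.
λE₁h₂ = E₂ + λE₂h₁ ⇒ λ = E₂/(E₁h₂ − E₂h₁) = 15.7/(603.7 − 353.2) = 0.06268 per s.

0.063 per s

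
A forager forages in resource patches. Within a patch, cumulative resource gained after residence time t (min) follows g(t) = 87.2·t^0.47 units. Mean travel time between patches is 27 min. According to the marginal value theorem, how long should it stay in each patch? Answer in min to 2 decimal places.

Optimal t* satisfies g'(t*) = g(t*)/(T + t*).
g'(t) = 0.47·87.2·t^-0.53. Setting 0.47·87.2·t^-0.53 = 87.2·t^0.47/(27+t) gives 0.47(27+t) = t, so 0.53·t = 0.47×27.
t* = 0.47×27/0.53 = 23.94 min.

23.94 min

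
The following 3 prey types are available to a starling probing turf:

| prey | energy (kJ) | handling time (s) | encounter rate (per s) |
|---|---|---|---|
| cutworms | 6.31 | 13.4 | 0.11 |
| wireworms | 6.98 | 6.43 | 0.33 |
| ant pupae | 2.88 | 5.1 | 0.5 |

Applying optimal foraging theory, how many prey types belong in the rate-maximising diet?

1

Profitabilities (E/h, kJ/s): wireworms 1.09, ant pupae 0.565, cutworms 0.471. Add prey in this order while the next type's profitability exceeds the intake rate on those already taken.
Rate on top 1: 0.7378. ant pupae: 0.565 < 0.7378 → exclude; stop.
Optimal diet: wireworms — 1 of 3 types.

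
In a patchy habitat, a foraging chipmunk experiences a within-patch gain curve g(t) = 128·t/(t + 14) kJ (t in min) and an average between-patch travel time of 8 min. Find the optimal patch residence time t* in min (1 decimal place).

By the marginal value theorem, leave when the instantaneous gain rate g'(t) equals the habitat-wide average g(t)/(T + t).
g'(t) = 128·14/(t + 14)². Setting 128·14/(t+14)² = 128t/[(t+14)(8+t)] gives 14(8+t) = t(t+14), so t² = 14×8 = 112.
t* = √112 = 10.58 min.

10.6 min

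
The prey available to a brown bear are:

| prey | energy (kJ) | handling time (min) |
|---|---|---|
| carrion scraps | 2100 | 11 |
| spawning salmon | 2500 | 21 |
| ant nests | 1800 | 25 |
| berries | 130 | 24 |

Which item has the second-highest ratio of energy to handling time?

spawning salmon

In descending order of E/h:
carrion scraps: 2100/11 = 191 kJ/min
spawning salmon: 2500/21 = 119 kJ/min
ant nests: 1800/25 = 72 kJ/min
berries: 130/24 = 5.42 kJ/min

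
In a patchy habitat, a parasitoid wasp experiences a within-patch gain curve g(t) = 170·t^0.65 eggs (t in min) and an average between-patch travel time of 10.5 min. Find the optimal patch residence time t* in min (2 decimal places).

19.50 min

By the marginal value theorem, leave when the instantaneous gain rate g'(t) equals the habitat-wide average g(t)/(T + t).
g'(t) = 0.65·170·t^-0.35. Setting 0.65·170·t^-0.35 = 170·t^0.65/(10.5+t) gives 0.65(10.5+t) = t, so 0.35·t = 0.65×10.5.
t* = 0.65×10.5/0.35 = 19.5 min.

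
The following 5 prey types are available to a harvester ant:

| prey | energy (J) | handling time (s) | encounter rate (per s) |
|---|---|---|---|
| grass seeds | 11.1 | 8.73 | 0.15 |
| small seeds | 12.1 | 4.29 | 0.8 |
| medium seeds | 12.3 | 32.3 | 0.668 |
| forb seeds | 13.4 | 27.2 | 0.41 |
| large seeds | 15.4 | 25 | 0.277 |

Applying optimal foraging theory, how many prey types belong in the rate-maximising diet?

1

Profitabilities (E/h, J/s): small seeds 2.82, grass seeds 1.27, large seeds 0.616, forb seeds 0.493, medium seeds 0.381. Add prey in this order while the next type's profitability exceeds the intake rate on those already taken.
Rate on top 1: 2.184. grass seeds: 1.27 < 2.184 → exclude; stop.
Optimal diet: small seeds — 1 of 5 types.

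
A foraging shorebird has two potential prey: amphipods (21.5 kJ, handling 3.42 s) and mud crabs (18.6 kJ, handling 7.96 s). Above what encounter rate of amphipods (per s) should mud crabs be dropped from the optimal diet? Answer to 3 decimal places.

Drop mud crabs once their profitability E₂/h₂ falls below the rate achievable on amphipods alone: E₂/h₂ = λE₁/(1 + λh₁).
Solve for λ: λE₁h₂ = E₂(1 + λh₁) → λ(E₁h₂ − E₂h₁) = E₂ → λ = E₂/(E₁h₂ − E₂h₁).
λ = 18.6/(21.5×7.96 − 18.6×3.42) = 18.6/107.5 = 0.173 per s.

0.173 per s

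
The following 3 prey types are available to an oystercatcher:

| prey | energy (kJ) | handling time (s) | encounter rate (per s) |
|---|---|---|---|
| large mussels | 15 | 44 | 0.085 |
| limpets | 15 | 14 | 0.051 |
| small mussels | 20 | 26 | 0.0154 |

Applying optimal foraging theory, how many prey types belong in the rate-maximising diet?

Rank by E/h (kJ/s): limpets 1.07, small mussels 0.769, large mussels 0.341. Include each in turn until the next type's E/h falls below the running intake rate.
Rate on top 1: 0.4463. small mussels: 0.769 > 0.4463 → include.
Rate on top 2: 0.5075. large mussels: 0.341 < 0.5075 → exclude; stop.
Optimal diet: limpets, small mussels — 2 of 3 types.

2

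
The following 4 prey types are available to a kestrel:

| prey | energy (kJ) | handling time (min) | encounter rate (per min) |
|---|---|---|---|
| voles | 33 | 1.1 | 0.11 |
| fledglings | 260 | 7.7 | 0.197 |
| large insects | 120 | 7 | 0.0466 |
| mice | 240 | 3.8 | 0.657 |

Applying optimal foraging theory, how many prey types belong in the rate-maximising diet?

1

Profitabilities (E/h, kJ/min): mice 63.2, fledglings 33.8, voles 30, large insects 17.1. Add prey in this order while the next type's profitability exceeds the intake rate on those already taken.
Rate on top 1: 45.1. fledglings: 33.8 < 45.1 → exclude; stop.
Optimal diet: mice — 1 of 4 types.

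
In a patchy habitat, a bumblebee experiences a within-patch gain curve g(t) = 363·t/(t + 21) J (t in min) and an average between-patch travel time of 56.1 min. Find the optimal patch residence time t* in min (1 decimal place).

34.3 min

Optimal t* satisfies g'(t*) = g(t*)/(T + t*).
g'(t) = 363·21/(t + 21)². Setting 363·21/(t+21)² = 363t/[(t+21)(56.1+t)] gives 21(56.1+t) = t(t+21), so t² = 21×56.1 = 1178.
t* = √1178 = 34.32 min.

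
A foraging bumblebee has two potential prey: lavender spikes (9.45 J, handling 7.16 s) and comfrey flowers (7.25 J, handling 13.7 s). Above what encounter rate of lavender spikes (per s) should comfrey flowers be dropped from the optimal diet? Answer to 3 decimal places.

The zero-one rule: include comfrey flowers iff E₂/h₂ > λE₁/(1+λh₁). Equality gives the switch point.
λE₁h₂ = E₂ + λE₂h₁ ⇒ λ = E₂/(E₁h₂ − E₂h₁) = 7.25/(129.5 − 51.91) = 0.09348 per s.

0.093 per s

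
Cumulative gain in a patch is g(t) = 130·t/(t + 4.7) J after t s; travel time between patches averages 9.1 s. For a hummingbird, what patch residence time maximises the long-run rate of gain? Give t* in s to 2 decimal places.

By the marginal value theorem, leave when the instantaneous gain rate g'(t) equals the habitat-wide average g(t)/(T + t).
g'(t) = 130·4.7/(t + 4.7)². Setting 130·4.7/(t+4.7)² = 130t/[(t+4.7)(9.1+t)] gives 4.7(9.1+t) = t(t+4.7), so t² = 4.7×9.1 = 42.77.
t* = √42.77 = 6.54 s.

6.54 s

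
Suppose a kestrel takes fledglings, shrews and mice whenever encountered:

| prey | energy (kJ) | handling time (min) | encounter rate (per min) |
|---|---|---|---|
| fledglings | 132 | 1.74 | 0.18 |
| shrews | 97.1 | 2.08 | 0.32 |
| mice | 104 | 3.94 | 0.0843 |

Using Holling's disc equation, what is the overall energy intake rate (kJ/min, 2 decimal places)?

27.52 kJ/min

R = Σλ_iE_i / (1 + Σλ_ih_i)
Numerator: 0.18×132 + 0.32×97.1 + 0.0843×104 = 63.6
Denominator: 1 + 0.18×1.74 + 0.32×2.08 + 0.0843×3.94 = 2.311
R = 63.6/2.311 = 27.52 kJ/min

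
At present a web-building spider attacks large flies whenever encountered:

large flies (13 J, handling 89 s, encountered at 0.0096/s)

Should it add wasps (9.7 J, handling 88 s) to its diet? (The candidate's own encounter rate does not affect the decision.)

On large flies alone, R = ΣλE/(1+Σλh) = 0.1248/1.854 = 0.0673 J/s.
Profitability of wasps: 9.7/88 = 0.1102 J/s.
0.1102 > 0.0673, so adding wasps raises the average — include it.

Yes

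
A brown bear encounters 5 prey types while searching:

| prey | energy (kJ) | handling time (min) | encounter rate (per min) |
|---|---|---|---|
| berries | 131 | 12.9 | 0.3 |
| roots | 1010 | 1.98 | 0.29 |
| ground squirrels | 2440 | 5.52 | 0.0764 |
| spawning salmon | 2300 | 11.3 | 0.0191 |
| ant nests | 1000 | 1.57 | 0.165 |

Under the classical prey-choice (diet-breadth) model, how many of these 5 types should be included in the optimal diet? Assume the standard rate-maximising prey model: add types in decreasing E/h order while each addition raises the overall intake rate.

Profitabilities (E/h, kJ/min): ant nests 637, roots 510, ground squirrels 442, spawning salmon 204, berries 10.2. Add prey in this order while the next type's profitability exceeds the intake rate on those already taken.
Rate on top 1: 131.1. roots: 510 > 131.1 → include.
Rate on top 2: 249.8. ground squirrels: 442 > 249.8 → include.
Rate on top 3: 285.7. spawning salmon: 204 < 285.7 → exclude; stop.
Optimal diet: ant nests, roots, ground squirrels — 3 of 5 types.

3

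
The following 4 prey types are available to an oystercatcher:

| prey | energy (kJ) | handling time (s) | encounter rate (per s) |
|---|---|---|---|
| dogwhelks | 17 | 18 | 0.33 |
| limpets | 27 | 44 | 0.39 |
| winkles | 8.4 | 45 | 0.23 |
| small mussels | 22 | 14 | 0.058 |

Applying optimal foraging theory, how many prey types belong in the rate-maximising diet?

Rank by E/h (kJ/s): small mussels 1.57, dogwhelks 0.944, limpets 0.614, winkles 0.187. Include each in turn until the next type's E/h falls below the running intake rate.
Rate on top 1: 0.7042. dogwhelks: 0.944 > 0.7042 → include.
Rate on top 2: 0.8883. limpets: 0.614 < 0.8883 → exclude; stop.
Optimal diet: small mussels, dogwhelks — 2 of 4 types.

2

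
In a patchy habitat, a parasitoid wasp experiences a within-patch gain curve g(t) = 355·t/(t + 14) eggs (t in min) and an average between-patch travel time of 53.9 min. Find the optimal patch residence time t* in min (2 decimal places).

Maximise g(t)/(T+t): set derivative to zero → g'(t)(T+t) = g(t).
g'(t) = 355·14/(t + 14)². Setting 355·14/(t+14)² = 355t/[(t+14)(53.9+t)] gives 14(53.9+t) = t(t+14), so t² = 14×53.9 = 754.6.
t* = √754.6 = 27.47 min.

27.47 min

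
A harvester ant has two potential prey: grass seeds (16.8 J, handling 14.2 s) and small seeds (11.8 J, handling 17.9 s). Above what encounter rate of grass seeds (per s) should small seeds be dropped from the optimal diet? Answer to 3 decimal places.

0.089 per s

The zero-one rule: include small seeds iff E₂/h₂ > λE₁/(1+λh₁). Equality gives the switch point.
λE₁h₂ = E₂ + λE₂h₁ ⇒ λ = E₂/(E₁h₂ − E₂h₁) = 11.8/(300.7 − 167.6) = 0.08862 per s.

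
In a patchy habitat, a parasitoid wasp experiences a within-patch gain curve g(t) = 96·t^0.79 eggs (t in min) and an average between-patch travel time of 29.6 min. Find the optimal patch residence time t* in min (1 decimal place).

Maximise g(t)/(T+t): set derivative to zero → g'(t)(T+t) = g(t).
g'(t) = 0.79·96·t^-0.21. Setting 0.79·96·t^-0.21 = 96·t^0.79/(29.6+t) gives 0.79(29.6+t) = t, so 0.21·t = 0.79×29.6.
t* = 0.79×29.6/0.21 = 111.4 min.

111.4 min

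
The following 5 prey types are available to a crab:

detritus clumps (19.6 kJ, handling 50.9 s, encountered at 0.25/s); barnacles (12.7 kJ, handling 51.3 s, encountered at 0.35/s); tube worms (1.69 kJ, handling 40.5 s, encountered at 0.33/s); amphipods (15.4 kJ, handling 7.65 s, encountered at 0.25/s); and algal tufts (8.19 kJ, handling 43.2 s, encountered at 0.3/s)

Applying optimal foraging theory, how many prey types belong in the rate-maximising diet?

1

Profitabilities (E/h, kJ/s): amphipods 2.01, detritus clumps 0.385, barnacles 0.248, algal tufts 0.19, tube worms 0.0417. Add prey in this order while the next type's profitability exceeds the intake rate on those already taken.
Rate on top 1: 1.322. detritus clumps: 0.385 < 1.322 → exclude; stop.
Optimal diet: amphipods — 1 of 5 types.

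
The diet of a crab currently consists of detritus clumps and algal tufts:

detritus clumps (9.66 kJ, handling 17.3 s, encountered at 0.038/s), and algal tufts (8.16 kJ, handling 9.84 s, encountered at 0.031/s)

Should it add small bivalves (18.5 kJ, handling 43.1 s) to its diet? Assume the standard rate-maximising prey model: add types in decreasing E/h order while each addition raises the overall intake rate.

On detritus clumps and algal tufts alone, R = ΣλE/(1+Σλh) = 0.62/1.962 = 0.316 kJ/s.
Profitability of small bivalves: 18.5/43.1 = 0.4292 kJ/s.
Since 0.4292 > R, including small bivalves increases the long-run rate.

Yes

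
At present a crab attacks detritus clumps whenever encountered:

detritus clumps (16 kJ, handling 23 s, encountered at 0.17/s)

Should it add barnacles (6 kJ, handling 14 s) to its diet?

No

Current rate: (0.17×16)/(1 + 0.17×23) = 0.554 kJ/s.
Profitability of barnacles: 6/14 = 0.4286 kJ/s.
Since 0.4286 < R, time spent handling barnacles is better spent searching.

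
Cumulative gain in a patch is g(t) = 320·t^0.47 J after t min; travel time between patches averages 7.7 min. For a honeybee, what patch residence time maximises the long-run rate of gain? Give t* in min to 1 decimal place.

Maximise g(t)/(T+t): set derivative to zero → g'(t)(T+t) = g(t).
g'(t) = 0.47·320·t^-0.53. Setting 0.47·320·t^-0.53 = 320·t^0.47/(7.7+t) gives 0.47(7.7+t) = t, so 0.53·t = 0.47×7.7.
t* = 0.47×7.7/0.53 = 6.828 min.

6.8 min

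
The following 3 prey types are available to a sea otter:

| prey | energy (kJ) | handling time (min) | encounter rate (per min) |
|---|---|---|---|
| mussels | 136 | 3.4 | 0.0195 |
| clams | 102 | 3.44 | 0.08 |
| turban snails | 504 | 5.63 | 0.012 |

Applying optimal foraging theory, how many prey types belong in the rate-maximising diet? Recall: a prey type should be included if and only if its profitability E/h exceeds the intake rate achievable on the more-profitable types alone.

3

E/h in descending order: turban snails 89.5, mussels 40, clams 29.7 kJ/min. The optimal diet is the largest prefix of this list for which every included type satisfies E_i/h_i > R on the types above it.
Rate on top 1: 5.665. mussels: 40 > 5.665 → include.
Rate on top 2: 7.673. clams: 29.7 > 7.673 → include.
Optimal diet: turban snails, mussels, clams — 3 of 3 types.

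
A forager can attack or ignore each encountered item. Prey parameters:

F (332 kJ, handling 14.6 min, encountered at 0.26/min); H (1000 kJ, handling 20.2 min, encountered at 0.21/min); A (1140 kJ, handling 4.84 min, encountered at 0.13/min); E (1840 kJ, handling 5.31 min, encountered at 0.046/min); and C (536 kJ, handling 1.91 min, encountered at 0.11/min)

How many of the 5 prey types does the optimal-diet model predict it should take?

E/h in descending order: E 347, C 281, A 236, H 49.5, F 22.7 kJ/min. The optimal diet is the largest prefix of this list for which every included type satisfies E_i/h_i > R on the types above it.
Rate on top 1: 68.02. C: 281 > 68.02 → include.
Rate on top 2: 98.74. A: 236 > 98.74 → include.
Rate on top 3: 140. H: 49.5 < 140 → exclude; stop.
Optimal diet: E, C, A — 3 of 5 types.

3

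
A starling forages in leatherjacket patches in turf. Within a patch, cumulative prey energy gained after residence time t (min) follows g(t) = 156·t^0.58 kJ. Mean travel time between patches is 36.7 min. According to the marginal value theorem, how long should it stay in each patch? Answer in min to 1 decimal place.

Optimal t* satisfies g'(t*) = g(t*)/(T + t*).
g'(t) = 0.58·156·t^-0.42. Setting 0.58·156·t^-0.42 = 156·t^0.58/(36.7+t) gives 0.58(36.7+t) = t, so 0.42·t = 0.58×36.7.
t* = 0.58×36.7/0.42 = 50.68 min.

50.7 min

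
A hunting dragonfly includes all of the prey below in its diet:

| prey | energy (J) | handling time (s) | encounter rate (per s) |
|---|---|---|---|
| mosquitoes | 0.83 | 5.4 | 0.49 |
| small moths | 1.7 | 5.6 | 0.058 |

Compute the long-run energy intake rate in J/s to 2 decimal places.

R = (0.49×0.83 + 0.058×1.7) / (1 + 0.49×5.4 + 0.058×5.6) = 0.5053/3.971 = 0.1273 J/s.

0.13 J/s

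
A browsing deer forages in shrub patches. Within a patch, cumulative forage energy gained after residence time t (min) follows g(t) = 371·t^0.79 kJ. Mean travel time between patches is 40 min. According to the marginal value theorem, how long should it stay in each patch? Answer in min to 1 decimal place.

150.5 min

Maximise g(t)/(T+t): set derivative to zero → g'(t)(T+t) = g(t).
g'(t) = 0.79·371·t^-0.21. Setting 0.79·371·t^-0.21 = 371·t^0.79/(40+t) gives 0.79(40+t) = t, so 0.21·t = 0.79×40.
t* = 0.79×40/0.21 = 150.5 min.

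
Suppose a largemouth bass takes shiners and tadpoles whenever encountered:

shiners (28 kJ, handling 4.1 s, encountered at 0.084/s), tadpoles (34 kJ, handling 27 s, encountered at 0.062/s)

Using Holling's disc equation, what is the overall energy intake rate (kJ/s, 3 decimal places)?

Energy encountered per unit search time: 0.084×28 + 0.062×34 = 4.46 kJ/s.
Handling time per unit search time: 0.084×4.1 + 0.062×27 = 2.018.
Rate = 4.46/(1 + 2.018) = 1.478 kJ/s.

1.478 kJ/s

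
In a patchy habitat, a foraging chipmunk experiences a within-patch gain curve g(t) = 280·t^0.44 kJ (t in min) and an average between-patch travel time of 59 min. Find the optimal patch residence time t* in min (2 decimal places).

By the marginal value theorem, leave when the instantaneous gain rate g'(t) equals the habitat-wide average g(t)/(T + t).
g'(t) = 0.44·280·t^-0.56. Setting 0.44·280·t^-0.56 = 280·t^0.44/(59+t) gives 0.44(59+t) = t, so 0.56·t = 0.44×59.
t* = 0.44×59/0.56 = 46.36 min.

46.36 min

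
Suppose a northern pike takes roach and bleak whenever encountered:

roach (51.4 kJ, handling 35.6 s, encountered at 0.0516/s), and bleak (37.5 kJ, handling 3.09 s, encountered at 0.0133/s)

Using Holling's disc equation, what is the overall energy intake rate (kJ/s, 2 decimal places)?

1.09 kJ/s

Energy encountered per unit search time: 0.0516×51.4 + 0.0133×37.5 = 3.151 kJ/s.
Handling time per unit search time: 0.0516×35.6 + 0.0133×3.09 = 1.878.
Rate = 3.151/(1 + 1.878) = 1.095 kJ/s.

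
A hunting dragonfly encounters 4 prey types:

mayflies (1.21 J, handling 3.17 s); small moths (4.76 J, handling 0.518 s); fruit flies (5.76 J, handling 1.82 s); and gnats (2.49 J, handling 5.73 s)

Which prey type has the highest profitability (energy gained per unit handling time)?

Profitability E/h (J/s): mayflies = 1.21/3.17 = 0.382, small moths = 4.76/0.518 = 9.19, fruit flies = 5.76/1.82 = 3.16, gnats = 2.49/5.73 = 0.435.
Ranked: small moths > fruit flies > gnats > mayflies.

small moths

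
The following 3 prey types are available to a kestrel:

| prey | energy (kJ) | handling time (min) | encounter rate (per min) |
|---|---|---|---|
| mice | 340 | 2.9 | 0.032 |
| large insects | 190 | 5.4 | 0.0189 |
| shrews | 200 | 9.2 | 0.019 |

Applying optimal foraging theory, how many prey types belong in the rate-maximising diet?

Rank by E/h (kJ/min): mice 117, large insects 35.2, shrews 21.7. Include each in turn until the next type's E/h falls below the running intake rate.
Rate on top 1: 9.956. large insects: 35.2 > 9.956 → include.
Rate on top 2: 12.11. shrews: 21.7 > 12.11 → include.
Optimal diet: mice, large insects, shrews — 3 of 3 types.

3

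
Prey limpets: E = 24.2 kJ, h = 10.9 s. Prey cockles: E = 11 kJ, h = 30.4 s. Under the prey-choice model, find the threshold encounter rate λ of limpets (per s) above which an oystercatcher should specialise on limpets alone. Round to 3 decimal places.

Drop cockles once their profitability E₂/h₂ falls below the rate achievable on limpets alone: E₂/h₂ = λE₁/(1 + λh₁).
Solve for λ: λE₁h₂ = E₂(1 + λh₁) → λ(E₁h₂ − E₂h₁) = E₂ → λ = E₂/(E₁h₂ − E₂h₁).
λ = 11/(24.2×30.4 − 11×10.9) = 11/615.8 = 0.01786 per s.

0.018 per s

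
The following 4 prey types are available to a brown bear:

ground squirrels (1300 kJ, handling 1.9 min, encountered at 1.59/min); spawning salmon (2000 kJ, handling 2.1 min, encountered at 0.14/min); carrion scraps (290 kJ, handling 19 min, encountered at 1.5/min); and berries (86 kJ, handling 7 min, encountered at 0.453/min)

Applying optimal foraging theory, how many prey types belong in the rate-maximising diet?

2

E/h in descending order: spawning salmon 952, ground squirrels 684, carrion scraps 15.3, berries 12.3 kJ/min. The optimal diet is the largest prefix of this list for which every included type satisfies E_i/h_i > R on the types above it.
Rate on top 1: 216.4. ground squirrels: 684 > 216.4 → include.
Rate on top 2: 543.9. carrion scraps: 15.3 < 543.9 → exclude; stop.
Optimal diet: spawning salmon, ground squirrels — 2 of 4 types.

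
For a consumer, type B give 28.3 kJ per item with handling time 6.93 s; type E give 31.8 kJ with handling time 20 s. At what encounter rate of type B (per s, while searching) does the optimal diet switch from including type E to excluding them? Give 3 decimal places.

0.092 per s

The zero-one rule: include type E iff E₂/h₂ > λE₁/(1+λh₁). Equality gives the switch point.
λE₁h₂ = E₂ + λE₂h₁ ⇒ λ = E₂/(E₁h₂ − E₂h₁) = 31.8/(566 − 220.4) = 0.09201 per s.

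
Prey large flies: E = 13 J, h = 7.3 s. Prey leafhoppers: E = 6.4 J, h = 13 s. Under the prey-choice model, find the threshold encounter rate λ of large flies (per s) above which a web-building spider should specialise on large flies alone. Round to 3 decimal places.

At the threshold, the rate on large flies alone equals the profitability of leafhoppers: λ·13/(1 + λ·7.3) = 6.4/13 = 0.4923.
Rearranging, λ(13 − 0.4923×7.3) = 0.4923, so λ = 0.4923/9.406 = 0.05234 per s.

0.052 per s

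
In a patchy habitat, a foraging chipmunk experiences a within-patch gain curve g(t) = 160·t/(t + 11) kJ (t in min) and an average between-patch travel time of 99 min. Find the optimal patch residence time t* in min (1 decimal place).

By the marginal value theorem, leave when the instantaneous gain rate g'(t) equals the habitat-wide average g(t)/(T + t).
g'(t) = 160·11/(t + 11)². Setting 160·11/(t+11)² = 160t/[(t+11)(99+t)] gives 11(99+t) = t(t+11), so t² = 11×99 = 1089.
t* = √1089 = 33 min.

33.0 min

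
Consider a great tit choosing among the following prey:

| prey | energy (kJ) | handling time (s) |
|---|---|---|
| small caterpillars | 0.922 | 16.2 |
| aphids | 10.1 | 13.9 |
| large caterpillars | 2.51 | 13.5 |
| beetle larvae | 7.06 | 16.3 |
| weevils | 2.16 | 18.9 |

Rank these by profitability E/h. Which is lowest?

small caterpillars

In descending order of E/h:
aphids: 10.1/13.9 = 0.727 kJ/s
beetle larvae: 7.06/16.3 = 0.433 kJ/s
large caterpillars: 2.51/13.5 = 0.186 kJ/s
weevils: 2.16/18.9 = 0.114 kJ/s
small caterpillars: 0.922/16.2 = 0.0569 kJ/s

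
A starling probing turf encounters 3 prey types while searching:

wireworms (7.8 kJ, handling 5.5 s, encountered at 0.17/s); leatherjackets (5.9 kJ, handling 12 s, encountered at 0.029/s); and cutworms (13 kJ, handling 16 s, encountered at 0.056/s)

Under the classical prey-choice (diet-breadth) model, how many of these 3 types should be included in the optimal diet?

2

E/h in descending order: wireworms 1.42, cutworms 0.812, leatherjackets 0.492 kJ/s. The optimal diet is the largest prefix of this list for which every included type satisfies E_i/h_i > R on the types above it.
Rate on top 1: 0.6853. cutworms: 0.812 > 0.6853 → include.
Rate on top 2: 0.7255. leatherjackets: 0.492 < 0.7255 → exclude; stop.
Optimal diet: wireworms, cutworms — 2 of 3 types.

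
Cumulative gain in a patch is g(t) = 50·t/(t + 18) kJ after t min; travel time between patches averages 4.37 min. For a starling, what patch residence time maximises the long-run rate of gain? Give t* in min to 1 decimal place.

8.9 min

Optimal t* satisfies g'(t*) = g(t*)/(T + t*).
g'(t) = 50·18/(t + 18)². Setting 50·18/(t+18)² = 50t/[(t+18)(4.37+t)] gives 18(4.37+t) = t(t+18), so t² = 18×4.37 = 78.66.
t* = √78.66 = 8.869 min.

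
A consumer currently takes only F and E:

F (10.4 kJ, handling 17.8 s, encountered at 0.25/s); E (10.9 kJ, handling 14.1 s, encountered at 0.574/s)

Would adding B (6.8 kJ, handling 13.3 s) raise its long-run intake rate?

No

Intake rate on the current diet: R = (0.25×10.4 + 0.574×10.9) / (1 + 0.25×17.8 + 0.574×14.1) = 8.857/13.54 = 0.6539 kJ/s.
B: E/h = 6.8/13.3 = 0.5113 kJ/s.
Since 0.5113 < R, time spent handling B is better spent searching.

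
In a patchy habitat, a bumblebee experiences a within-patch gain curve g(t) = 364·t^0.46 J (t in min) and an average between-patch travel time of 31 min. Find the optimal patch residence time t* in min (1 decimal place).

By the marginal value theorem, leave when the instantaneous gain rate g'(t) equals the habitat-wide average g(t)/(T + t).
g'(t) = 0.46·364·t^-0.54. Setting 0.46·364·t^-0.54 = 364·t^0.46/(31+t) gives 0.46(31+t) = t, so 0.54·t = 0.46×31.
t* = 0.46×31/0.54 = 26.41 min.

26.4 min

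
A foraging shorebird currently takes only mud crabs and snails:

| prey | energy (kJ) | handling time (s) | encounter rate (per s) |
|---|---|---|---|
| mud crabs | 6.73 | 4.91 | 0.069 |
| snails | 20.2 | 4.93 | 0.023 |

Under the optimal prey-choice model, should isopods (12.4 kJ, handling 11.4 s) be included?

Intake rate on the current diet: R = (0.069×6.73 + 0.023×20.2) / (1 + 0.069×4.91 + 0.023×4.93) = 0.929/1.452 = 0.6397 kJ/s.
isopods: E/h = 12.4/11.4 = 1.088 kJ/s.
1.088 > 0.6397, so adding isopods raises the average — include it.

Yes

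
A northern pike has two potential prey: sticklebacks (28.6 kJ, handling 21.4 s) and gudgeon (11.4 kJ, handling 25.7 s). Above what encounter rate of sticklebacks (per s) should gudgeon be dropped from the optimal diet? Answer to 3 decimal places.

Drop gudgeon once their profitability E₂/h₂ falls below the rate achievable on sticklebacks alone: E₂/h₂ = λE₁/(1 + λh₁).
Solve for λ: λE₁h₂ = E₂(1 + λh₁) → λ(E₁h₂ − E₂h₁) = E₂ → λ = E₂/(E₁h₂ − E₂h₁).
λ = 11.4/(28.6×25.7 − 11.4×21.4) = 11.4/491.1 = 0.02322 per s.

0.023 per s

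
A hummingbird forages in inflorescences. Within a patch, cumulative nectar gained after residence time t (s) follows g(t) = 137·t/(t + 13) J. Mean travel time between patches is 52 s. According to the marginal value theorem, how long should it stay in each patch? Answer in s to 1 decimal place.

26.0 s

Maximise g(t)/(T+t): set derivative to zero → g'(t)(T+t) = g(t).
g'(t) = 137·13/(t + 13)². Setting 137·13/(t+13)² = 137t/[(t+13)(52+t)] gives 13(52+t) = t(t+13), so t² = 13×52 = 676.
t* = √676 = 26 s.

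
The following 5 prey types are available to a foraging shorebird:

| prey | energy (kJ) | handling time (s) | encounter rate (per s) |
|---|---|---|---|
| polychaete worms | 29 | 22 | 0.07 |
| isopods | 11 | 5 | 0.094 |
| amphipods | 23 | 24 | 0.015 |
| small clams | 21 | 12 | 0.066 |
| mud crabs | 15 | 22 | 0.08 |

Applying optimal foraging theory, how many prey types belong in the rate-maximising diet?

3

Rank by E/h (kJ/s): isopods 2.2, small clams 1.75, polychaete worms 1.32, amphipods 0.958, mud crabs 0.682. Include each in turn until the next type's E/h falls below the running intake rate.
Rate on top 1: 0.7034. small clams: 1.75 > 0.7034 → include.
Rate on top 2: 1.07. polychaete worms: 1.32 > 1.07 → include.
Rate on top 3: 1.17. amphipods: 0.958 < 1.17 → exclude; stop.
Optimal diet: isopods, small clams, polychaete worms — 3 of 5 types.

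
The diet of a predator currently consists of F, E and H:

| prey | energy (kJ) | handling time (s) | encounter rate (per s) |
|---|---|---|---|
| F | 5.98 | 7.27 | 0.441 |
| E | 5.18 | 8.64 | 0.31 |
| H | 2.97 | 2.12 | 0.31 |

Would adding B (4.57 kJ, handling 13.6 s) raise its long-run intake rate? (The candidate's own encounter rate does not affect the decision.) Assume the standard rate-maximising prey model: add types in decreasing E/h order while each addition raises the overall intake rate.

No

Current rate: (0.441×5.98 + 0.31×5.18 + 0.31×2.97)/(1 + 0.441×7.27 + 0.31×8.64 + 0.31×2.12) = 0.6847 kJ/s.
B: E/h = 4.57/13.6 = 0.336 kJ/s.
Since 0.336 < R, time spent handling B is better spent searching.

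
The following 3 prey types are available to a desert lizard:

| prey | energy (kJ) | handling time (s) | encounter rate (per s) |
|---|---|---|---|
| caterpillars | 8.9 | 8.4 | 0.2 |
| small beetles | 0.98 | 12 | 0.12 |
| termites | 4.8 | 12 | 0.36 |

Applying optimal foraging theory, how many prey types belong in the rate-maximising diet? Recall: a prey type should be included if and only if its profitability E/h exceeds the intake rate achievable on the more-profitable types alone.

1

Rank by E/h (kJ/s): caterpillars 1.06, termites 0.4, small beetles 0.0817. Include each in turn until the next type's E/h falls below the running intake rate.
Rate on top 1: 0.6642. termites: 0.4 < 0.6642 → exclude; stop.
Optimal diet: caterpillars — 1 of 3 types.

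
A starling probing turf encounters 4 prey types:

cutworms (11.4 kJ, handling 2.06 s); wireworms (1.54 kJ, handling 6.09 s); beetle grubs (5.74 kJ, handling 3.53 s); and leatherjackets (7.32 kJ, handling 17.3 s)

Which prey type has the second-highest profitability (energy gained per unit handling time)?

In descending order of E/h:
cutworms: 11.4/2.06 = 5.53 kJ/s
beetle grubs: 5.74/3.53 = 1.63 kJ/s
leatherjackets: 7.32/17.3 = 0.423 kJ/s
wireworms: 1.54/6.09 = 0.253 kJ/s

beetle grubs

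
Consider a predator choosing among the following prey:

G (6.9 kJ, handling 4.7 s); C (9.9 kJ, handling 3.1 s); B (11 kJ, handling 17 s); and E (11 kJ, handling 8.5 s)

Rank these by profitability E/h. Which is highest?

C

Profitability E/h (kJ/s): G = 6.9/4.7 = 1.47, C = 9.9/3.1 = 3.19, B = 11/17 = 0.647, E = 11/8.5 = 1.29.
Ranked: C > G > E > B.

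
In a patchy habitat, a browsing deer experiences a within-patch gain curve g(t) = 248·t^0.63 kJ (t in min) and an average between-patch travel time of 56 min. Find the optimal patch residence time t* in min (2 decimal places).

Maximise g(t)/(T+t): set derivative to zero → g'(t)(T+t) = g(t).
g'(t) = 0.63·248·t^-0.37. Setting 0.63·248·t^-0.37 = 248·t^0.63/(56+t) gives 0.63(56+t) = t, so 0.37·t = 0.63×56.
t* = 0.63×56/0.37 = 95.35 min.

95.35 min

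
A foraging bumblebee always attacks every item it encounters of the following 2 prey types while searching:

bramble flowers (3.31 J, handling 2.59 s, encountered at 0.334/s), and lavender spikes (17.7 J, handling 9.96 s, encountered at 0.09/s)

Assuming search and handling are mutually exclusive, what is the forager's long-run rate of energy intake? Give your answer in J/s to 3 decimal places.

R = (0.334×3.31 + 0.09×17.7) / (1 + 0.334×2.59 + 0.09×9.96) = 2.699/2.761 = 0.9772 J/s.

0.977 J/s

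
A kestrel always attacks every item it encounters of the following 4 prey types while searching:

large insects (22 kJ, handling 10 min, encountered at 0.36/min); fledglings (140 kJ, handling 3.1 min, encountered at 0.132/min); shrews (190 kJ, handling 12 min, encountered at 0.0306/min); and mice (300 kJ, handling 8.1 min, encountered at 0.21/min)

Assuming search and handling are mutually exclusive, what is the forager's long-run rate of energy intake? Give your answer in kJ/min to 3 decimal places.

13.453 kJ/min

R = Σλ_iE_i / (1 + Σλ_ih_i)
Numerator: 0.36×22 + 0.132×140 + 0.0306×190 + 0.21×300 = 95.21
Denominator: 1 + 0.36×10 + 0.132×3.1 + 0.0306×12 + 0.21×8.1 = 7.077
R = 95.21/7.077 = 13.45 kJ/min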